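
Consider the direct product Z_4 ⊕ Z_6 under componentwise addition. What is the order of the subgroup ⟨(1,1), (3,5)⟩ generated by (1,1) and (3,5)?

12

|⟨(1,1)⟩| = 12 and |⟨(3,5)⟩| = 12, so |H| is a multiple of lcm(12, 12) = 12 and divides |G| = 24.
Closing under the operation: H = {(0,0), (0,2), (0,4), (1,1), (1,3), (1,5), (2,0), (2,2), (2,4), (3,1), (3,3), (3,5)}, so |H| = 12.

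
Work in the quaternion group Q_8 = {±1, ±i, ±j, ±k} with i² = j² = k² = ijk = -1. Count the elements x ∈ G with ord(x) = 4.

The elements of order 4 are: i, -i, j, -j, k, -k.
That's 6.

6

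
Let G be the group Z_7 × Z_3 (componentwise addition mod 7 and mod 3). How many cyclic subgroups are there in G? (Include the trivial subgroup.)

4

Each element a generates a cyclic subgroup ⟨a⟩; distinct elements may generate the same one (a cyclic group of order d has φ(d) generators).
Cyclic subgroups by order — order 1: 1; order 3: 1; order 7: 1; order 21: 1.
Total: 4.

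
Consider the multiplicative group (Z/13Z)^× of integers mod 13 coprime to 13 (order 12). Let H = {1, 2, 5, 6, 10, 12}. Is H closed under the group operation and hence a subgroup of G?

No

2 ∈ H but its inverse 7 ∉ H, so H is not a subgroup.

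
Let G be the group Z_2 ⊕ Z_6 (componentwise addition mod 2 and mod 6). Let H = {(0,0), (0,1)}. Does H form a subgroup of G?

No

(0,1) ∈ H but its inverse (0,5) ∉ H, so H is not a subgroup.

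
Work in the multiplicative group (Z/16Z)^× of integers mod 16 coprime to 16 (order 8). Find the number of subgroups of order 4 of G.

3

|G| = 8 and 4 | 8, so subgroups of order 4 are possible by Lagrange.
The subgroups of order 4 are: {1, 3, 9, 11}; {1, 5, 9, 13}; {1, 7, 9, 15}.
So G has 3 subgroups of order 4.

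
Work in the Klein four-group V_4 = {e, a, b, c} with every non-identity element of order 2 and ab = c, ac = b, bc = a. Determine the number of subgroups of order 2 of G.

|G| = 4 and 2 | 4, so subgroups of order 2 are possible by Lagrange.
The subgroups of order 2 are: {e, a}; {e, b}; {e, c}.
So G has 3 subgroups of order 2.

3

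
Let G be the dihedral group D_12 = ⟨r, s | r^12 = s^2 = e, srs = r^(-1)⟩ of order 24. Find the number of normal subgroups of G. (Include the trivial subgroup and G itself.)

G has 34 subgroups. Checking conjugation-invariance by order — order 1: 1/1 normal; order 2: 1/13 normal; order 3: 1/1 normal; order 4: 1/7 normal; order 6: 1/5 normal; order 8: 0/3 normal; order 12: 3/3 normal; order 24: 1/1 normal.
Total normal subgroups: 9.

9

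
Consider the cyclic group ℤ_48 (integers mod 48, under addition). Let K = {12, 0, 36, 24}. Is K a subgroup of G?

Yes

|K| = 4 divides |G| = 48, consistent with Lagrange.
K contains the identity, every element's inverse is in K, and K is closed under +: it is a subgroup.
In fact K = ⟨12⟩.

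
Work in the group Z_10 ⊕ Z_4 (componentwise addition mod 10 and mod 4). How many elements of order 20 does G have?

16

An element (a,b) has order lcm(ord(a), ord(b)); count pairs with lcm equal to 20.
Enumerating gives 16 such elements.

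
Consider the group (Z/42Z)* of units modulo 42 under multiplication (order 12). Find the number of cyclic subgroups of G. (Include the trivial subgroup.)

8

Group the elements of G by the cyclic subgroup they generate; each cyclic subgroup of order d accounts for φ(d) elements.
Cyclic subgroups by order — order 1: 1; order 2: 3; order 3: 1; order 6: 3.
Total: 8.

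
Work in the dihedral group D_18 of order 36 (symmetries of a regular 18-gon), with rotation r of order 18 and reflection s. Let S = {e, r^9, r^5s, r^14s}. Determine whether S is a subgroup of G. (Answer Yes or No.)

|S| = 4 divides |G| = 36, consistent with Lagrange.
S contains the identity, every element's inverse is in S, and S is closed under ·: it is a subgroup.

Yes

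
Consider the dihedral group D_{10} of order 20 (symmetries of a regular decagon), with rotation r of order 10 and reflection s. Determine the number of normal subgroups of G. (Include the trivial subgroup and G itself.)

7

G has 22 subgroups. Checking conjugation-invariance by order — order 1: 1/1 normal; order 2: 1/11 normal; order 4: 0/5 normal; order 5: 1/1 normal; order 10: 3/3 normal; order 20: 1/1 normal.
Total normal subgroups: 7.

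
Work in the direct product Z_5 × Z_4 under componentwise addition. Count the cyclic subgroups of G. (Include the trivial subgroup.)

6

Each element a generates a cyclic subgroup ⟨a⟩; distinct elements may generate the same one (a cyclic group of order d has φ(d) generators).
Cyclic subgroups by order — order 1: 1; order 2: 1; order 4: 1; order 5: 1; order 10: 1; order 20: 1.
Total: 6.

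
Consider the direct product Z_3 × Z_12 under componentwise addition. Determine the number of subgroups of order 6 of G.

|G| = 36 and 6 | 36, so subgroups of order 6 are possible by Lagrange.
The subgroups of order 6 are: {(0,0), (0,2), (0,4), (0,6), (0,8), (0,10)}; {(0,0), (0,6), (1,0), (1,6), (2,0), (2,6)}; {(0,0), (0,6), (1,4), (1,10), (2,2), (2,8)}; {(0,0), (0,6), (1,2), (1,8), (2,4), (2,10)}.
So G has 4 subgroups of order 6.

4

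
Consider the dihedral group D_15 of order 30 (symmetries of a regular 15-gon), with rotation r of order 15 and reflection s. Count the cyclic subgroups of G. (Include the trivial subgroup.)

19

A cyclic subgroup of order d is generated by each of its φ(d) elements of order d, so the cyclic subgroups of order d number (#elements of order d)/φ(d).
Cyclic subgroups by order — order 1: 1; order 2: 15; order 3: 1; order 5: 1; order 15: 1.
Total: 19.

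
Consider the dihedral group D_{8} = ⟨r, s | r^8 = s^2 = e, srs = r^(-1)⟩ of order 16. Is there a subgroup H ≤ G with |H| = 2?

2 | 16. A subgroup of order 2 is {e, r^2s}.

Yes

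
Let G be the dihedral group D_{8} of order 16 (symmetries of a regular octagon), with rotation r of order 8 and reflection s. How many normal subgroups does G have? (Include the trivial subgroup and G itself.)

7

G has 19 subgroups. Checking conjugation-invariance by order — order 1: 1/1 normal; order 2: 1/9 normal; order 4: 1/5 normal; order 8: 3/3 normal; order 16: 1/1 normal.
Total normal subgroups: 7.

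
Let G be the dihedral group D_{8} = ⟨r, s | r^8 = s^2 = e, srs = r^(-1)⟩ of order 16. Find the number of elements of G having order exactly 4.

The elements of order 4 are: r^2, r^6.
That's 2.

2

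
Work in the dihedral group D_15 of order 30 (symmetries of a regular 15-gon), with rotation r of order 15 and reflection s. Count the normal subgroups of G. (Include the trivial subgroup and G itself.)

G has 28 subgroups. Checking conjugation-invariance by order — order 1: 1/1 normal; order 2: 0/15 normal; order 3: 1/1 normal; order 5: 1/1 normal; order 6: 0/5 normal; order 10: 0/3 normal; order 15: 1/1 normal; order 30: 1/1 normal.
Total normal subgroups: 5.

5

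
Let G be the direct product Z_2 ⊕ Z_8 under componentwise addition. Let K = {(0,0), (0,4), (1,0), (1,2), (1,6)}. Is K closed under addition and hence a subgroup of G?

No

|K| = 5 does not divide |G| = 16, so by Lagrange K is not a subgroup.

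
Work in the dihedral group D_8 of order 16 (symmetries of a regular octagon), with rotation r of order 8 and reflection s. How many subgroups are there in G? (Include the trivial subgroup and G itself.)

19

|G| = 16, so by Lagrange every subgroup order divides 16. Divisors: 1, 2, 4, 8, 16.
Subgroups by order — order 1: 1; order 2: 9; order 4: 5; order 8: 3; order 16: 1.
Total: 1 + 9 + 5 + 3 + 1 = 19.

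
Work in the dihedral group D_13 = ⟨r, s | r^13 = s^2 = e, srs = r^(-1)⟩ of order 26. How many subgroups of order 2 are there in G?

13

|G| = 26 and 2 | 26, so subgroups of order 2 are possible by Lagrange.
The subgroups of order 2 are: {e, r^10s}; {e, r^11s}; {e, r^12s}; {e, r^2s}; … (13 in all).
So G has 13 subgroups of order 2.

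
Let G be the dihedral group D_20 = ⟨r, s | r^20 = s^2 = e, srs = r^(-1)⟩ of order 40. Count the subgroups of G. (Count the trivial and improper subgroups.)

|G| = 40, so by Lagrange every subgroup order divides 40. Divisors: 1, 2, 4, 5, 8, 10, 20, 40.
Subgroups by order — order 1: 1; order 2: 21; order 4: 11; order 5: 1; order 8: 5; order 10: 5; order 20: 3; order 40: 1.
Total: 1 + 21 + 11 + 1 + 5 + 5 + 3 + 1 = 48.

48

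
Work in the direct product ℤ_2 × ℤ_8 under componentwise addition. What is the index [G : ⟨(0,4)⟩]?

8

|⟨(0,4)⟩| = 2 and |G| = 16.
By Lagrange, [G : H] = |G|/|H| = 16/2 = 8.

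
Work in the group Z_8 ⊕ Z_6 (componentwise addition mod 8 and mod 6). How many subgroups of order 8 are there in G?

|G| = 48 and 8 | 48, so subgroups of order 8 are possible by Lagrange.
The subgroups of order 8 are: {(0,0), (0,3), (2,0), (2,3), (4,0), (4,3), (6,0), (6,3)}; {(0,0), (1,0), (2,0), (3,0), (4,0), (5,0), (6,0), (7,0)}; {(0,0), (1,3), (2,0), (3,3), (4,0), (5,3), (6,0), (7,3)}.
So G has 3 subgroups of order 8.

3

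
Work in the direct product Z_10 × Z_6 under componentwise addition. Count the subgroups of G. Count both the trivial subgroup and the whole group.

|G| = 60, so by Lagrange every subgroup order divides 60. Divisors: 1, 2, 3, 4, 5, 6, 10, 12, 15, 20, 30, 60.
Subgroups by order — order 1: 1; order 2: 3; order 3: 1; order 4: 1; order 5: 1; order 6: 3; order 10: 3; order 12: 1; order 15: 1; order 20: 1; order 30: 3; order 60: 1.
Total: 1 + 3 + 1 + 1 + 1 + 3 + 3 + 1 + 1 + 1 + 3 + 1 = 20.

20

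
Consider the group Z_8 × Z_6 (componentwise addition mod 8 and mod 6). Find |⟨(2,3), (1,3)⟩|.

|⟨(2,3)⟩| = 4 and |⟨(1,3)⟩| = 8, so |H| is a multiple of lcm(4, 8) = 8 and divides |G| = 48.
Closing under the operation: H = {(0,0), (0,3), (1,0), (1,3), (2,0), (2,3), (3,0), (3,3), (4,0), (4,3), (5,0), (5,3), (6,0), (6,3), (7,0), (7,3)}, so |H| = 16.

16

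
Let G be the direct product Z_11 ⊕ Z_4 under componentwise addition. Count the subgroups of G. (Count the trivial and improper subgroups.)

6

|G| = 44, so by Lagrange every subgroup order divides 44. Divisors: 1, 2, 4, 11, 22, 44.
Subgroups by order — order 1: 1; order 2: 1; order 4: 1; order 11: 1; order 22: 1; order 44: 1.
Total: 1 + 1 + 1 + 1 + 1 + 1 = 6.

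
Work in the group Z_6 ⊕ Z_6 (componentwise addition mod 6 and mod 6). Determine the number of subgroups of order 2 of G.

3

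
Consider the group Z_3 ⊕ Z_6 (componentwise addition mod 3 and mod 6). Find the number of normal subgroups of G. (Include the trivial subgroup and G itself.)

12

G is abelian, so every subgroup is normal.
G has 12 subgroups in total, hence 12 normal subgroups.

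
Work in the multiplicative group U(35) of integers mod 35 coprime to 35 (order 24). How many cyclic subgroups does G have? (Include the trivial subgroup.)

Each element a generates a cyclic subgroup ⟨a⟩; distinct elements may generate the same one (a cyclic group of order d has φ(d) generators).
Cyclic subgroups by order — order 1: 1; order 2: 3; order 3: 1; order 4: 2; order 6: 3; order 12: 2.
Total: 12.

12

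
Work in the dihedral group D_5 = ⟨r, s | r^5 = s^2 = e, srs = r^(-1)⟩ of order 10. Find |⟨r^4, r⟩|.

5

|⟨r^4⟩| = 5 and |⟨r⟩| = 5, so |H| is a multiple of lcm(5, 5) = 5 and divides |G| = 10.
Closing under the operation: H = {e, r, r^2, r^3, r^4}, so |H| = 5.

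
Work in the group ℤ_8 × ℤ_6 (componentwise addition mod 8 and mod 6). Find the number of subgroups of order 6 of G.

|G| = 48 and 6 | 48, so subgroups of order 6 are possible by Lagrange.
The subgroups of order 6 are: {(0,0), (0,1), (0,2), (0,3), (0,4), (0,5)}; {(0,0), (0,2), (0,4), (4,0), (4,2), (4,4)}; {(0,0), (0,2), (0,4), (4,1), (4,3), (4,5)}.
So G has 3 subgroups of order 6.

3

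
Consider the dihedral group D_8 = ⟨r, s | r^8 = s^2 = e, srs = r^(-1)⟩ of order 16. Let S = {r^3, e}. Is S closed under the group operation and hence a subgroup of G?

r^3 ∈ S but its inverse r^5 ∉ S, so S is not a subgroup.

No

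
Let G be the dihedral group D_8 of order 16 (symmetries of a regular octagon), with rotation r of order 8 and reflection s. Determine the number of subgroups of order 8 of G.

3

|G| = 16 and 8 | 16, so subgroups of order 8 are possible by Lagrange.
The subgroups of order 8 are: {e, r, r^2, r^3, r^4, r^5, r^6, r^7}; {e, r^2, r^4, r^6, s, r^2s, r^4s, r^6s}; {e, r^2, r^4, r^6, rs, r^3s, r^5s, r^7s}.
So G has 3 subgroups of order 8.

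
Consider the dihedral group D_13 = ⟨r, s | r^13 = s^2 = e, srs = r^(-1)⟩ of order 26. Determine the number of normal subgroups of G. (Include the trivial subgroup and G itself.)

3

G has 16 subgroups. Checking conjugation-invariance by order — order 1: 1/1 normal; order 2: 0/13 normal; order 13: 1/1 normal; order 26: 1/1 normal.
Total normal subgroups: 3.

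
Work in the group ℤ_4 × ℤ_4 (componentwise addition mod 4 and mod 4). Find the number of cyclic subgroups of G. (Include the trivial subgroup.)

A cyclic subgroup of order d is generated by each of its φ(d) elements of order d, so the cyclic subgroups of order d number (#elements of order d)/φ(d).
Cyclic subgroups by order — order 1: 1; order 2: 3; order 4: 6.
Total: 10.

10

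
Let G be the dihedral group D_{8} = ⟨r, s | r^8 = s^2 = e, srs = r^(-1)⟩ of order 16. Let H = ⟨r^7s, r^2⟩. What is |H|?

|⟨r^7s⟩| = 2 and |⟨r^2⟩| = 4, so |H| is a multiple of lcm(2, 4) = 4 and divides |G| = 16.
Closing under the operation: H = {e, r^2, r^4, r^6, rs, r^3s, r^5s, r^7s}, so |H| = 8.

8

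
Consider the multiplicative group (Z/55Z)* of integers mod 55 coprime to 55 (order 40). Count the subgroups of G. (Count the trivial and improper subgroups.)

|G| = 40, so by Lagrange every subgroup order divides 40. Divisors: 1, 2, 4, 5, 8, 10, 20, 40.
Subgroups by order — order 1: 1; order 2: 3; order 4: 3; order 5: 1; order 8: 1; order 10: 3; order 20: 3; order 40: 1.
Total: 1 + 3 + 3 + 1 + 1 + 3 + 3 + 1 = 16.

16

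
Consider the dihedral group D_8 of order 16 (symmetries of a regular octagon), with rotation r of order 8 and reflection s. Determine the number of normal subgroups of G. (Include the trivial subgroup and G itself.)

G has 19 subgroups. Checking conjugation-invariance by order — order 1: 1/1 normal; order 2: 1/9 normal; order 4: 1/5 normal; order 8: 3/3 normal; order 16: 1/1 normal.
Total normal subgroups: 7.

7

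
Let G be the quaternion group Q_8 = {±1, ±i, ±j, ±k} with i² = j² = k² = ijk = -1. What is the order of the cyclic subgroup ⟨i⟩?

4

Computing powers of i: the smallest k with (i)^k = e is k = 4.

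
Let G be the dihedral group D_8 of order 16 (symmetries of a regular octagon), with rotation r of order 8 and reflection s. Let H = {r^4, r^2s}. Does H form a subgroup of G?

The identity e ∉ H, so H is not a subgroup.

No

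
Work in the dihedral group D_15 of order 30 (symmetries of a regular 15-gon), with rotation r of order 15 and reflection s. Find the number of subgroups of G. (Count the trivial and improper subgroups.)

|G| = 30, so by Lagrange every subgroup order divides 30. Divisors: 1, 2, 3, 5, 6, 10, 15, 30.
Subgroups by order — order 1: 1; order 2: 15; order 3: 1; order 5: 1; order 6: 5; order 10: 3; order 15: 1; order 30: 1.
Total: 1 + 15 + 1 + 1 + 5 + 3 + 1 + 1 = 28.

28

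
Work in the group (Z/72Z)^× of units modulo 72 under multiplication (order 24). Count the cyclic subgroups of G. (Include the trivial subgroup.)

Group the elements of G by the cyclic subgroup they generate; each cyclic subgroup of order d accounts for φ(d) elements.
Cyclic subgroups by order — order 1: 1; order 2: 7; order 3: 1; order 6: 7.
Total: 16.

16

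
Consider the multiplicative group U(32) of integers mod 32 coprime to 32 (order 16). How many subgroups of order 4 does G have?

3

|G| = 16 and 4 | 16, so subgroups of order 4 are possible by Lagrange.
The subgroups of order 4 are: {1, 15, 17, 31}; {1, 7, 17, 23}; {1, 9, 17, 25}.
So G has 3 subgroups of order 4.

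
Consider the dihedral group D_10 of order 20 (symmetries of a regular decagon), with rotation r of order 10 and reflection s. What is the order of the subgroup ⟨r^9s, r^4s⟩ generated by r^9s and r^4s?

4

|⟨r^9s⟩| = 2 and |⟨r^4s⟩| = 2, so |H| is a multiple of lcm(2, 2) = 2 and divides |G| = 20.
Closing under the operation: H = {e, r^5, r^4s, r^9s}, so |H| = 4.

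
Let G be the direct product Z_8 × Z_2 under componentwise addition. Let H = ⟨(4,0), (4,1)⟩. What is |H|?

|⟨(4,0)⟩| = 2 and |⟨(4,1)⟩| = 2, so |H| is a multiple of lcm(2, 2) = 2 and divides |G| = 16.
Closing under the operation: H = {(0,0), (0,1), (4,0), (4,1)}, so |H| = 4.

4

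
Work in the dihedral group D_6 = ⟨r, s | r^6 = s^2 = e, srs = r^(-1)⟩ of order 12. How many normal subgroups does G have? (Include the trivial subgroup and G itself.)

G has 16 subgroups. Checking conjugation-invariance by order — order 1: 1/1 normal; order 2: 1/7 normal; order 3: 1/1 normal; order 4: 0/3 normal; order 6: 3/3 normal; order 12: 1/1 normal.
Total normal subgroups: 7.

7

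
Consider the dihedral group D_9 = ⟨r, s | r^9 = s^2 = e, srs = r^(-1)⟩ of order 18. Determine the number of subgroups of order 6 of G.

3

|G| = 18 and 6 | 18, so subgroups of order 6 are possible by Lagrange.
The subgroups of order 6 are: {e, r^3, r^6, r^2s, r^5s, r^8s}; {e, r^3, r^6, s, r^3s, r^6s}; {e, r^3, r^6, rs, r^4s, r^7s}.
So G has 3 subgroups of order 6.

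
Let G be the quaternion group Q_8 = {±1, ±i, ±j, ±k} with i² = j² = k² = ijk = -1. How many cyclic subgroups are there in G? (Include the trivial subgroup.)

Group the elements of G by the cyclic subgroup they generate; each cyclic subgroup of order d accounts for φ(d) elements.
Cyclic subgroups by order — order 1: 1; order 2: 1; order 4: 3.
Total: 5.

5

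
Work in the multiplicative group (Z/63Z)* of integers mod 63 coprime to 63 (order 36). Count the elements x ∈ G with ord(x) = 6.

Enumerating element orders in G gives 24 elements of order 6.

24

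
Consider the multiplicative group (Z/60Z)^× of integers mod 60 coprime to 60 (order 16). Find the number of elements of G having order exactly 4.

The elements of order 4 are: 7, 13, 17, 23, 37, 43, 47, 53.
That's 8.

8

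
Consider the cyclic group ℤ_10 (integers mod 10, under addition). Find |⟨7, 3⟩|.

|⟨7⟩| = 10 and |⟨3⟩| = 10, so |H| is a multiple of lcm(10, 10) = 10 and divides |G| = 10.
Closing {7, 3} under the group operation gives all of G, so |H| = 10.

10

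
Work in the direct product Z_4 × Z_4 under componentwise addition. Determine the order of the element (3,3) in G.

4

The order of (3,3) in Z_4 × Z_4 is lcm(ord(3) in Z_4, ord(3) in Z_4).
ord(3) = 4 and ord(3) = 4, so |⟨(3,3)⟩| = lcm(4, 4) = 4.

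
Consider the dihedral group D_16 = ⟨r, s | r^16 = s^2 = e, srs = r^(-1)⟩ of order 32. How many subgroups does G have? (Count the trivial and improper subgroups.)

|G| = 32, so by Lagrange every subgroup order divides 32. Divisors: 1, 2, 4, 8, 16, 32.
Subgroups by order — order 1: 1; order 2: 17; order 4: 9; order 8: 5; order 16: 3; order 32: 1.
Total: 1 + 17 + 9 + 5 + 3 + 1 = 36.

36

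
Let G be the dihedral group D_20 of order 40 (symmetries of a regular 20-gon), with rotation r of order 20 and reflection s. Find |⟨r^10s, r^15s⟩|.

8

|⟨r^10s⟩| = 2 and |⟨r^15s⟩| = 2, so |H| is a multiple of lcm(2, 2) = 2 and divides |G| = 40.
Closing under the operation: H = {e, r^5, r^10, r^15, s, r^5s, r^10s, r^15s}, so |H| = 8.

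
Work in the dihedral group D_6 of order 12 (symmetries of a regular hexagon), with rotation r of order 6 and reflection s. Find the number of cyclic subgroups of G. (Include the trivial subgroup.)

10

Each element a generates a cyclic subgroup ⟨a⟩; distinct elements may generate the same one (a cyclic group of order d has φ(d) generators).
Cyclic subgroups by order — order 1: 1; order 2: 7; order 3: 1; order 6: 1.
Total: 10.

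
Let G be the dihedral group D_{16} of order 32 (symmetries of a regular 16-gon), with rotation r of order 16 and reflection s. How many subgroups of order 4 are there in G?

9

|G| = 32 and 4 | 32, so subgroups of order 4 are possible by Lagrange.
The subgroups of order 4 are: {e, r^8, r^2s, r^10s}; {e, r^8, r^3s, r^11s}; {e, r^4, r^8, r^12}; {e, r^8, r^4s, r^12s}; … (9 in all).
So G has 9 subgroups of order 4.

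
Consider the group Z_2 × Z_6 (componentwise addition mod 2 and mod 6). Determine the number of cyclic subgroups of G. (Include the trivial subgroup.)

Group the elements of G by the cyclic subgroup they generate; each cyclic subgroup of order d accounts for φ(d) elements.
Cyclic subgroups by order — order 1: 1; order 2: 3; order 3: 1; order 6: 3.
Total: 8.

8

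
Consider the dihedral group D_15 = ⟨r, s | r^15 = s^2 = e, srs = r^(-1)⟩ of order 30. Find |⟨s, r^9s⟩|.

|⟨s⟩| = 2 and |⟨r^9s⟩| = 2, so |H| is a multiple of lcm(2, 2) = 2 and divides |G| = 30.
Closing under the operation: H = {e, r^3, r^6, r^9, r^12, s, r^3s, r^6s, r^9s, r^12s}, so |H| = 10.

10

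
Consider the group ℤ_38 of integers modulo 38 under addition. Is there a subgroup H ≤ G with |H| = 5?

5 does not divide |G| = 38, so by Lagrange no subgroup of order 5 exists.

No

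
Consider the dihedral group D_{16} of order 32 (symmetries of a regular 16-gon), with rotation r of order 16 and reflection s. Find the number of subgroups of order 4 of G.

|G| = 32 and 4 | 32, so subgroups of order 4 are possible by Lagrange.
The subgroups of order 4 are: {e, r^8, r^2s, r^10s}; {e, r^8, r^3s, r^11s}; {e, r^4, r^8, r^12}; {e, r^8, r^4s, r^12s}; … (9 in all).
So G has 9 subgroups of order 4.

9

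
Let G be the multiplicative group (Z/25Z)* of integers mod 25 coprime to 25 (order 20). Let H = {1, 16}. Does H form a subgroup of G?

16 ∈ H but its inverse 11 ∉ H, so H is not a subgroup.

No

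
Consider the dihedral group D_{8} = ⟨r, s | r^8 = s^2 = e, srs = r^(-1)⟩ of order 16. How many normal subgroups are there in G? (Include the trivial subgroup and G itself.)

7

G has 19 subgroups. Checking conjugation-invariance by order — order 1: 1/1 normal; order 2: 1/9 normal; order 4: 1/5 normal; order 8: 3/3 normal; order 16: 1/1 normal.
Total normal subgroups: 7.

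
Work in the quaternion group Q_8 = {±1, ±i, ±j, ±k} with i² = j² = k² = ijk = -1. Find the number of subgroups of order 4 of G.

3

|G| = 8 and 4 | 8, so subgroups of order 4 are possible by Lagrange.
The subgroups of order 4 are: {1, -1, i, -i}; {1, -1, j, -j}; {1, -1, k, -k}.
So G has 3 subgroups of order 4.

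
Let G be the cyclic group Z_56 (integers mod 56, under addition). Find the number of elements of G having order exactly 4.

In a cyclic group of order 56, the number of elements of order d (for d | 56) is φ(d).
φ(4) = 2.

2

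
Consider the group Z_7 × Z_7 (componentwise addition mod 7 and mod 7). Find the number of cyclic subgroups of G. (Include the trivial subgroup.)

9

Group the elements of G by the cyclic subgroup they generate; each cyclic subgroup of order d accounts for φ(d) elements.
Cyclic subgroups by order — order 1: 1; order 7: 8.
Total: 9.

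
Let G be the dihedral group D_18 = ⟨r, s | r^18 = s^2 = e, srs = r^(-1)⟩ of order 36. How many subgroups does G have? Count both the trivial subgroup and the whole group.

|G| = 36, so by Lagrange every subgroup order divides 36. Divisors: 1, 2, 3, 4, 6, 9, 12, 18, 36.
Subgroups by order — order 1: 1; order 2: 19; order 3: 1; order 4: 9; order 6: 7; order 9: 1; order 12: 3; order 18: 3; order 36: 1.
Total: 1 + 19 + 1 + 9 + 7 + 1 + 3 + 3 + 1 = 45.

45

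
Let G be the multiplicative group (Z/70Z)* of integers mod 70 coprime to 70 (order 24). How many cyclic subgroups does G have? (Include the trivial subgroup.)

12

Each element a generates a cyclic subgroup ⟨a⟩; distinct elements may generate the same one (a cyclic group of order d has φ(d) generators).
Cyclic subgroups by order — order 1: 1; order 2: 3; order 3: 1; order 4: 2; order 6: 3; order 12: 2.
Total: 12.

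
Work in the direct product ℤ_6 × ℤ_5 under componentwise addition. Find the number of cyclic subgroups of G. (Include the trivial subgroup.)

Each element a generates a cyclic subgroup ⟨a⟩; distinct elements may generate the same one (a cyclic group of order d has φ(d) generators).
Cyclic subgroups by order — order 1: 1; order 2: 1; order 3: 1; order 5: 1; order 6: 1; order 10: 1; order 15: 1; order 30: 1.
Total: 8.

8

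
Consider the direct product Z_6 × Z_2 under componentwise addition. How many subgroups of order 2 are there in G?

3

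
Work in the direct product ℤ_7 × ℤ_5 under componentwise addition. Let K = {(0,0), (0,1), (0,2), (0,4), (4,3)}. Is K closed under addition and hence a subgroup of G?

(4,3) ∈ K but its inverse (3,2) ∉ K, so K is not a subgroup.

No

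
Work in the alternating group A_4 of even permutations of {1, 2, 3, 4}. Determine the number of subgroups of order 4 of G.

|G| = 12 and 4 | 12, so subgroups of order 4 are possible by Lagrange.
The subgroups of order 4 are: {e, (1 2)(3 4), (1 3)(2 4), (1 4)(2 3)}.
So G has 1 subgroup of order 4.

1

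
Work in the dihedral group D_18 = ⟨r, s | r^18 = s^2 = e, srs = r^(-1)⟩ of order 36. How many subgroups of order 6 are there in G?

|G| = 36 and 6 | 36, so subgroups of order 6 are possible by Lagrange.
The subgroups of order 6 are: {e, r^6, r^12, r^4s, r^10s, r^16s}; {e, r^6, r^12, r^5s, r^11s, r^17s}; {e, r^6, r^12, s, r^6s, r^12s}; {e, r^6, r^12, rs, r^7s, r^13s}; … (7 in all).
So G has 7 subgroups of order 6.

7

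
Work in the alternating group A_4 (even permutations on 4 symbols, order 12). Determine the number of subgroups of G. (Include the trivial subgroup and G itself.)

10

|G| = 12, so by Lagrange every subgroup order divides 12. Divisors: 1, 2, 3, 4, 6, 12.
Subgroups by order — order 1: 1; order 2: 3; order 3: 4; order 4: 1; order 6: 0; order 12: 1.
Total: 1 + 3 + 4 + 1 + 0 + 1 = 10.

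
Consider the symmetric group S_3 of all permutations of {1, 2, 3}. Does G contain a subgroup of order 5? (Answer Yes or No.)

No

5 does not divide |G| = 6, so by Lagrange no subgroup of order 5 exists.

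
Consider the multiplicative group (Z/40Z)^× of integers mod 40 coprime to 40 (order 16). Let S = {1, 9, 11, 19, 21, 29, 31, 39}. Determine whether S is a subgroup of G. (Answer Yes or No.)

Yes

|S| = 8 divides |G| = 16, consistent with Lagrange.
S contains the identity, every element's inverse is in S, and S is closed under ·: it is a subgroup.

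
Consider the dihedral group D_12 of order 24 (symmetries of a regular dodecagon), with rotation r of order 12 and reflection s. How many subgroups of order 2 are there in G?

13

|G| = 24 and 2 | 24, so subgroups of order 2 are possible by Lagrange.
The subgroups of order 2 are: {e, r^10s}; {e, r^11s}; {e, r^2s}; {e, r^3s}; … (13 in all).
So G has 13 subgroups of order 2.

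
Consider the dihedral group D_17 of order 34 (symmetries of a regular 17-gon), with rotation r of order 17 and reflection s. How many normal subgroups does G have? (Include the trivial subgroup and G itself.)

3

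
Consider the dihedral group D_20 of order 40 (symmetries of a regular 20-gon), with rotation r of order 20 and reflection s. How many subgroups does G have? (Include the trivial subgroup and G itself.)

|G| = 40, so by Lagrange every subgroup order divides 40. Divisors: 1, 2, 4, 5, 8, 10, 20, 40.
Subgroups by order — order 1: 1; order 2: 21; order 4: 11; order 5: 1; order 8: 5; order 10: 5; order 20: 3; order 40: 1.
Total: 1 + 21 + 11 + 1 + 5 + 5 + 3 + 1 = 48.

48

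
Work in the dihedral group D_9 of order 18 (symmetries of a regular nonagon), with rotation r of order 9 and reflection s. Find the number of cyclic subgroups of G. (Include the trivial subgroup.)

Group the elements of G by the cyclic subgroup they generate; each cyclic subgroup of order d accounts for φ(d) elements.
Cyclic subgroups by order — order 1: 1; order 2: 9; order 3: 1; order 9: 1.
Total: 12.

12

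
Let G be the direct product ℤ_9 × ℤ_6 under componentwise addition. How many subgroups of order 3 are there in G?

4

|G| = 54 and 3 | 54, so subgroups of order 3 are possible by Lagrange.
The subgroups of order 3 are: {(0,0), (0,2), (0,4)}; {(0,0), (3,0), (6,0)}; {(0,0), (3,2), (6,4)}; {(0,0), (3,4), (6,2)}.
So G has 4 subgroups of order 3.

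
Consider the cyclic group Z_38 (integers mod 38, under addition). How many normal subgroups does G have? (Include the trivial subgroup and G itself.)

G is abelian, so every subgroup is normal.
G has 4 subgroups in total, hence 4 normal subgroups.

4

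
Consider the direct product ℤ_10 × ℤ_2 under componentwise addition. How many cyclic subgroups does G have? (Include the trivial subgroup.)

Group the elements of G by the cyclic subgroup they generate; each cyclic subgroup of order d accounts for φ(d) elements.
Cyclic subgroups by order — order 1: 1; order 2: 3; order 5: 1; order 10: 3.
Total: 8.

8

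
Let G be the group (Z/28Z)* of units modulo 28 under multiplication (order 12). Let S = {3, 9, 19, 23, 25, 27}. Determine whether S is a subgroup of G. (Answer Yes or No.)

The identity 1 ∉ S, so S is not a subgroup.

No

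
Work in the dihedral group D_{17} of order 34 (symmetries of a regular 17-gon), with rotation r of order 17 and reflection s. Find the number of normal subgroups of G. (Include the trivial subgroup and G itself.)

3

G has 20 subgroups. Checking conjugation-invariance by order — order 1: 1/1 normal; order 2: 0/17 normal; order 17: 1/1 normal; order 34: 1/1 normal.
Total normal subgroups: 3.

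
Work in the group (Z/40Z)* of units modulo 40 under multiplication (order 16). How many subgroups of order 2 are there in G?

|G| = 16 and 2 | 16, so subgroups of order 2 are possible by Lagrange.
The subgroups of order 2 are: {1, 11}; {1, 19}; {1, 21}; {1, 29}; … (7 in all).
So G has 7 subgroups of order 2.

7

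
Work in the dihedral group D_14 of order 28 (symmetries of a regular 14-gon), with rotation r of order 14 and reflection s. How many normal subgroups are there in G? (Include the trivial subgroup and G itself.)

7

G has 28 subgroups. Checking conjugation-invariance by order — order 1: 1/1 normal; order 2: 1/15 normal; order 4: 0/7 normal; order 7: 1/1 normal; order 14: 3/3 normal; order 28: 1/1 normal.
Total normal subgroups: 7.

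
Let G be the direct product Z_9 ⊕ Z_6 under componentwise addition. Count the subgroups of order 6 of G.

|G| = 54 and 6 | 54, so subgroups of order 6 are possible by Lagrange.
The subgroups of order 6 are: {(0,0), (0,1), (0,2), (0,3), (0,4), (0,5)}; {(0,0), (0,3), (3,0), (3,3), (6,0), (6,3)}; {(0,0), (0,3), (3,1), (3,4), (6,2), (6,5)}; {(0,0), (0,3), (3,2), (3,5), (6,1), (6,4)}.
So G has 4 subgroups of order 6.

4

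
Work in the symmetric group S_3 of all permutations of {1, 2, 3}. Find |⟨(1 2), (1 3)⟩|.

6

|⟨(1 2)⟩| = 2 and |⟨(1 3)⟩| = 2, so |H| is a multiple of lcm(2, 2) = 2 and divides |G| = 6.
Closing {(1 2), (1 3)} under the group operation gives all of G, so |H| = 6.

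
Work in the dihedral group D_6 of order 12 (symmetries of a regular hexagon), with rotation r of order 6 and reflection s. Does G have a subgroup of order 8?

8 does not divide |G| = 12, so by Lagrange no subgroup of order 8 exists.

No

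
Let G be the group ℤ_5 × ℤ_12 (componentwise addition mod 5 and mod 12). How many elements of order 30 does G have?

8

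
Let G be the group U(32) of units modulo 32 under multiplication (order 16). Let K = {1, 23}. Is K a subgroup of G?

23 ∈ K but its inverse 7 ∉ K, so K is not a subgroup.

No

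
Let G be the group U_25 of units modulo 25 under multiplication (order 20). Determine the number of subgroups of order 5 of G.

|G| = 20 and 5 | 20, so subgroups of order 5 are possible by Lagrange.
The subgroups of order 5 are: {1, 6, 11, 16, 21}.
So G has 1 subgroup of order 5.

1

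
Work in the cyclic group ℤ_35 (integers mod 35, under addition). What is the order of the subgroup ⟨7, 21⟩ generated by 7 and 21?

|⟨7⟩| = 5 and |⟨21⟩| = 5, so |H| is a multiple of lcm(5, 5) = 5 and divides |G| = 35.
Closing under the operation: H = {0, 7, 14, 21, 28}, so |H| = 5.

5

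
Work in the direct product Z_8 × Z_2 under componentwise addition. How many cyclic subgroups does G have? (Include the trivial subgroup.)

Each element a generates a cyclic subgroup ⟨a⟩; distinct elements may generate the same one (a cyclic group of order d has φ(d) generators).
Cyclic subgroups by order — order 1: 1; order 2: 3; order 4: 2; order 8: 2.
Total: 8.

8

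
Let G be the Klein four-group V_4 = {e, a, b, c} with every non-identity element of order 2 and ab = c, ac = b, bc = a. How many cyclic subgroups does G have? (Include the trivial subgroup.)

4

Group the elements of G by the cyclic subgroup they generate; each cyclic subgroup of order d accounts for φ(d) elements.
Cyclic subgroups by order — order 1: 1; order 2: 3.
Total: 4.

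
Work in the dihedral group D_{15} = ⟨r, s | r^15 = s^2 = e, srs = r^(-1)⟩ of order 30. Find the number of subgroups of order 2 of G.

15

|G| = 30 and 2 | 30, so subgroups of order 2 are possible by Lagrange.
The subgroups of order 2 are: {e, r^10s}; {e, r^11s}; {e, r^12s}; {e, r^13s}; … (15 in all).
So G has 15 subgroups of order 2.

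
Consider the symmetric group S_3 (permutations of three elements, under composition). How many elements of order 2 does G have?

The elements of order 2 are: (2 3), (1 2), (1 3).
That's 3.

3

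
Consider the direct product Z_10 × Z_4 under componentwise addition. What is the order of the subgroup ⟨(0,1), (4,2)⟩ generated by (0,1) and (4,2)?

|⟨(0,1)⟩| = 4 and |⟨(4,2)⟩| = 10, so |H| is a multiple of lcm(4, 10) = 20 and divides |G| = 40.
Closing under the operation: H = {(0,0), (0,1), (0,2), (0,3), (2,0), (2,1), (2,2), (2,3), (4,0), (4,1), (4,2), (4,3), (6,0), (6,1), (6,2), (6,3), (8,0), (8,1), (8,2), (8,3)}, so |H| = 20.

20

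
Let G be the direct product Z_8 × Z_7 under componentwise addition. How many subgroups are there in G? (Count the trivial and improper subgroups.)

|G| = 56, so by Lagrange every subgroup order divides 56. Divisors: 1, 2, 4, 7, 8, 14, 28, 56.
Subgroups by order — order 1: 1; order 2: 1; order 4: 1; order 7: 1; order 8: 1; order 14: 1; order 28: 1; order 56: 1.
Total: 1 + 1 + 1 + 1 + 1 + 1 + 1 + 1 = 8.

8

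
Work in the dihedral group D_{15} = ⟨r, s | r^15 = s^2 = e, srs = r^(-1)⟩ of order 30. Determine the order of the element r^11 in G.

Computing powers of r^11: the smallest k with (r^11)^k = e is k = 15.

15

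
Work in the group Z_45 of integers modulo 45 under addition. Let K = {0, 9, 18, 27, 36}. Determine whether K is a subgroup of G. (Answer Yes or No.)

|K| = 5 divides |G| = 45, consistent with Lagrange.
K contains the identity, every element's inverse is in K, and K is closed under +: it is a subgroup.
In fact K = ⟨18⟩.

Yes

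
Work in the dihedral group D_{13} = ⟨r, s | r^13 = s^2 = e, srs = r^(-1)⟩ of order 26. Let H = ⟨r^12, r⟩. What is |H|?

13

|⟨r^12⟩| = 13 and |⟨r⟩| = 13, so |H| is a multiple of lcm(13, 13) = 13 and divides |G| = 26.
Closing under the operation: H = {e, r, r^2, r^3, r^4, r^5, r^6, r^7, r^8, r^9, r^10, r^11, r^12}, so |H| = 13.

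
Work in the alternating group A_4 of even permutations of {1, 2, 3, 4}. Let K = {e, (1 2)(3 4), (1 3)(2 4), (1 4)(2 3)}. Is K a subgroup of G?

|K| = 4 divides |G| = 12, consistent with Lagrange.
K contains the identity, every element's inverse is in K, and K is closed under ∘: it is a subgroup.

Yes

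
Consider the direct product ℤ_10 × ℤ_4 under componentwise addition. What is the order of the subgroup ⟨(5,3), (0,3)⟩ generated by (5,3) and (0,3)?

|⟨(5,3)⟩| = 4 and |⟨(0,3)⟩| = 4, so |H| is a multiple of lcm(4, 4) = 4 and divides |G| = 40.
Closing under the operation: H = {(0,0), (0,1), (0,2), (0,3), (5,0), (5,1), (5,2), (5,3)}, so |H| = 8.

8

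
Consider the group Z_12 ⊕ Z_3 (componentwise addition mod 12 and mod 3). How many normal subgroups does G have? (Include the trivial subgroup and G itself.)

18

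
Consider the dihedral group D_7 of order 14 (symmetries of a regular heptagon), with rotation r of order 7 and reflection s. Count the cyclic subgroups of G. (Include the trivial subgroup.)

Group the elements of G by the cyclic subgroup they generate; each cyclic subgroup of order d accounts for φ(d) elements.
Cyclic subgroups by order — order 1: 1; order 2: 7; order 7: 1.
Total: 9.

9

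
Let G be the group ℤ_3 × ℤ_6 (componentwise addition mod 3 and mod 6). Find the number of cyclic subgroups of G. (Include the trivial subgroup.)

10

A cyclic subgroup of order d is generated by each of its φ(d) elements of order d, so the cyclic subgroups of order d number (#elements of order d)/φ(d).
Cyclic subgroups by order — order 1: 1; order 2: 1; order 3: 4; order 6: 4.
Total: 10.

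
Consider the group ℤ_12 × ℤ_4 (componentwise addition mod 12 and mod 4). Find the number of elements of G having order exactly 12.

An element (a,b) has order lcm(ord(a), ord(b)); count pairs with lcm equal to 12.
Enumerating gives 24 such elements.

24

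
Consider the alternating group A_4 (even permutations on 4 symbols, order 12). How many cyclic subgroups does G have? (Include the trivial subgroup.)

8

Each element a generates a cyclic subgroup ⟨a⟩; distinct elements may generate the same one (a cyclic group of order d has φ(d) generators).
Cyclic subgroups by order — order 1: 1; order 2: 3; order 3: 4.
Total: 8.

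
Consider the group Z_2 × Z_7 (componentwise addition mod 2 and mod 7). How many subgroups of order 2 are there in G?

|G| = 14 and 2 | 14, so subgroups of order 2 are possible by Lagrange.
The subgroups of order 2 are: {(0,0), (1,0)}.
So G has 1 subgroup of order 2.

1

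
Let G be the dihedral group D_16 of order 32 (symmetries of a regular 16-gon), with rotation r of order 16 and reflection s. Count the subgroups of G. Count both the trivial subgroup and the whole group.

|G| = 32, so by Lagrange every subgroup order divides 32. Divisors: 1, 2, 4, 8, 16, 32.
Subgroups by order — order 1: 1; order 2: 17; order 4: 9; order 8: 5; order 16: 3; order 32: 1.
Total: 1 + 17 + 9 + 5 + 3 + 1 = 36.

36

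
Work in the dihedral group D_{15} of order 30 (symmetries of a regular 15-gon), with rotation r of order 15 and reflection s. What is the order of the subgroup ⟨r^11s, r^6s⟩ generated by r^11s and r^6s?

|⟨r^11s⟩| = 2 and |⟨r^6s⟩| = 2, so |H| is a multiple of lcm(2, 2) = 2 and divides |G| = 30.
Closing under the operation: H = {e, r^5, r^10, rs, r^6s, r^11s}, so |H| = 6.

6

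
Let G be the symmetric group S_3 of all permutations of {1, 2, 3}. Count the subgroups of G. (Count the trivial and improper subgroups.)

6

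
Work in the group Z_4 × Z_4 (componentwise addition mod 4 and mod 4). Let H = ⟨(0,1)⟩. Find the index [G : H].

4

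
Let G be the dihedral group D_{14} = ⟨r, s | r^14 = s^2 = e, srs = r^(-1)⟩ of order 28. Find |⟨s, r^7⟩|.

4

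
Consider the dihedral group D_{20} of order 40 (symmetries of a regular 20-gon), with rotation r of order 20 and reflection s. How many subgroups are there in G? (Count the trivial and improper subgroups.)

48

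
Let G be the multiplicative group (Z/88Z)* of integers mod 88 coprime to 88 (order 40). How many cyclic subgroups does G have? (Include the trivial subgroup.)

Each element a generates a cyclic subgroup ⟨a⟩; distinct elements may generate the same one (a cyclic group of order d has φ(d) generators).
Cyclic subgroups by order — order 1: 1; order 2: 7; order 5: 1; order 10: 7.
Total: 16.

16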